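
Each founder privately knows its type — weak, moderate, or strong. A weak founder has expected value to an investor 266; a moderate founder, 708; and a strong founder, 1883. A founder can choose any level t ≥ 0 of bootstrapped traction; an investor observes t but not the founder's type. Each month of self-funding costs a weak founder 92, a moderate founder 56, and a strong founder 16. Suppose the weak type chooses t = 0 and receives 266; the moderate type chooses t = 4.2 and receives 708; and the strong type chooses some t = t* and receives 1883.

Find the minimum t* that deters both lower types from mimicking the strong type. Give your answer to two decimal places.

Weak type (on-path payoff 266) won't mimic when 266 ≥ 1883 − 92·t*, i.e. t* ≥ 17.58.
Moderate type (on-path payoff 708 − 56×4.2 = 472.8) won't mimic when 472.8 ≥ 1883 − 56·t*, i.e. t* ≥ 25.18.
Both must hold, so t* = max(17.58, 25.18) = 25.18. The moderate type's constraint binds.

25.18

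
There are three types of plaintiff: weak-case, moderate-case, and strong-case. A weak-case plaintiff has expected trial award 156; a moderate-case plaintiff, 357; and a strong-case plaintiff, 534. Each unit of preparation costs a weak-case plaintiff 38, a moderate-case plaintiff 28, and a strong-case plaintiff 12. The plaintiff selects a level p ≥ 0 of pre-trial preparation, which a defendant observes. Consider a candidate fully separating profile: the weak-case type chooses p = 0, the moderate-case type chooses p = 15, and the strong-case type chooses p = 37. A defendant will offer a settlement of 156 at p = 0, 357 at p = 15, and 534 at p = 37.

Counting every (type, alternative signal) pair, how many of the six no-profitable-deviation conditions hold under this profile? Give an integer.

Weak-case (own payoff 156): to p=15 gives 357 − 38×15 = -213 → no gain ✓; to p=37 gives 534 − 38×37 = -872 → no gain ✓.
Moderate-case (own payoff 357 − 28×15 = -63): to p=0 gives 156 → profitable ✗; to p=37 gives 534 − 28×37 = -502 → no gain ✓.
Strong-case (own payoff 534 − 12×37 = 90): to p=0 gives 156 → profitable ✗; to p=15 gives 357 − 12×15 = 177 → profitable ✗.
3 of the 6 constraints hold; not an equilibrium.

3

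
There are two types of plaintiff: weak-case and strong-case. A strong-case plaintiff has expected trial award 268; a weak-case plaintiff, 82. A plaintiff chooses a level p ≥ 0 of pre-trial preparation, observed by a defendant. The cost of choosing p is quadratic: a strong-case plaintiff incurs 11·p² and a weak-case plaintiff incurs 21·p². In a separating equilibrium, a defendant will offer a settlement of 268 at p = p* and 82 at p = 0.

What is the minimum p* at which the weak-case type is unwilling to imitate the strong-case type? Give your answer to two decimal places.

2.98

The weak-case type at p = 0 receives 82; imitating at p* yields 268 − 21·p*².
Indifference: 82 = 268 − 21·p*², so p*² = (268 − 82) / 21 ≈ 8.8571.
p* = √8.8571 ≈ 2.98.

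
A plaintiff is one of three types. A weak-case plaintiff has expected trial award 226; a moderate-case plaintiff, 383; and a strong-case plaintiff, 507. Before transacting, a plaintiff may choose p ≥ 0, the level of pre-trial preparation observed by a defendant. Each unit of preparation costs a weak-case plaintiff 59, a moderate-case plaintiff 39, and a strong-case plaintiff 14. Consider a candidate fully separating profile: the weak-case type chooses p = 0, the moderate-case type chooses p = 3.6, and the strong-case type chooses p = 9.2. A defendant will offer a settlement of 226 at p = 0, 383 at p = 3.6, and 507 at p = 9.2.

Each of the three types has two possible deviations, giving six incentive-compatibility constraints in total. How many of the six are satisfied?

Strong-case (own payoff 507 − 14×9.2 = 378.2): to p=0 gives 226 → no gain ✓; to p=3.6 gives 383 − 14×3.6 = 332.6 → no gain ✓.
Weak-case (own payoff 226): to p=3.6 gives 383 − 59×3.6 = 170.6 → no gain ✓; to p=9.2 gives 507 − 59×9.2 = -35.8 → no gain ✓.
Moderate-case (own payoff 383 − 39×3.6 = 242.6): to p=0 gives 226 → no gain ✓; to p=9.2 gives 507 − 39×9.2 = 148.2 → no gain ✓.
6 of the 6 constraints hold; this profile is a separating equilibrium.

6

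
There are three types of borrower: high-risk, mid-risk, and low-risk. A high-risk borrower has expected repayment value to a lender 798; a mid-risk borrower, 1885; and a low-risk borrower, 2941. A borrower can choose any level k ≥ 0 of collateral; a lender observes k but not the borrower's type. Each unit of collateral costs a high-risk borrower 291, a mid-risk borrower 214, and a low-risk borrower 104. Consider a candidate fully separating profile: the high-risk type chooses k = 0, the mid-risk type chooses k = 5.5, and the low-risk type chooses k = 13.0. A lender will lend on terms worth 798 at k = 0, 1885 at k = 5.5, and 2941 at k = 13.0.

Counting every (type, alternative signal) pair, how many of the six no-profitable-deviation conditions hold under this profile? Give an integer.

5

High-risk (own payoff 798): to k=5.5 gives 1885 − 291×5.5 = 284.5 → no gain ✓; to k=13.0 gives 2941 − 291×13.0 = -842 → no gain ✓.
Mid-risk (own payoff 1885 − 214×5.5 = 708): to k=0 gives 798 → profitable ✗; to k=13.0 gives 2941 − 214×13.0 = 159 → no gain ✓.
Low-risk (own payoff 2941 − 104×13.0 = 1589): to k=0 gives 798 → no gain ✓; to k=5.5 gives 1885 − 104×5.5 = 1313 → no gain ✓.
5 of the 6 constraints hold; not an equilibrium.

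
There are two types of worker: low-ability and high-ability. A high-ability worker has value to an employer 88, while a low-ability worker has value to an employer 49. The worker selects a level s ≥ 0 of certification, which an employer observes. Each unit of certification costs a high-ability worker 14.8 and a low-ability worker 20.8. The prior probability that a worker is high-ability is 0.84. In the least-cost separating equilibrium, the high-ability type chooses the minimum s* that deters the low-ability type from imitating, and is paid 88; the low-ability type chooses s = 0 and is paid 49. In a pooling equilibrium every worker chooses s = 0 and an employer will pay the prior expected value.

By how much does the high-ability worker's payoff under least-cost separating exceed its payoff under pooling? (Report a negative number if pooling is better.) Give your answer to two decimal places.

-21.51

Least-cost separating signal: s* solves 49 = 88 − 20.8·s*, so s* = (88 − 49)/20.8 = 1.875.
High-ability type's separating payoff: 88 − 14.8 × s* = 88 − 14.8 × (88 − 49)/20.8 = 88 − 577.2/20.8 = 60.25.
Pooling payoff: 0.84 × 88 + 0.16 × 49 = 81.76.
Difference: 60.25 − 81.76 = -21.51.
The high-ability type would prefer the pooling outcome.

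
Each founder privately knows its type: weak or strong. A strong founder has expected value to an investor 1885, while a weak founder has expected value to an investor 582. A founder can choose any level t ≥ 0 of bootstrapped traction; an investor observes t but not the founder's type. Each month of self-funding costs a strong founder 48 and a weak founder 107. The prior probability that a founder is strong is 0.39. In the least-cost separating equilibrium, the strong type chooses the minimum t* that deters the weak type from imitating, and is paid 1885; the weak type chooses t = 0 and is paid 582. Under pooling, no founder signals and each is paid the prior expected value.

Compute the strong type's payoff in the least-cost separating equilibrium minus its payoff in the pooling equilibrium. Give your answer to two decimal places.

210.31

Least-cost separating signal: t* solves 582 = 1885 − 107·t*, so t* = (1885 − 582)/107 ≈ 12.1776.
Strong type's separating payoff: 1885 − 48 × t* = 1885 − 48 × (1885 − 582)/107 = 1885 − 62544/107 ≈ 1300.4766.
Pooling payoff: 0.39 × 1885 + 0.61 × 582 = 1090.17.
Difference: 1300.4766 − 1090.17 = 210.3066, i.e. 210.31 to two decimal places.
The strong type prefers to separate.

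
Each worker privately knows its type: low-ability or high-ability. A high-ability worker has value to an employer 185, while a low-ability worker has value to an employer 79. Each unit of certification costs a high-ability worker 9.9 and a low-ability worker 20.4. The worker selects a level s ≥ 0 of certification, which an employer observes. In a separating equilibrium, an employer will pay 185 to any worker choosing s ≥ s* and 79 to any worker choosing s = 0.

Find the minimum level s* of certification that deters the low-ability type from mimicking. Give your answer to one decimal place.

5.2

A low-ability worker choosing s = 0 receives 79.
Imitating at s* instead would pay 185 at cost 20.4·s*, netting 185 − 20.4·s*.
Indifference: 79 = 185 − 20.4·s*, so s* = (185 − 79) / 20.4 ≈ 5.2.
This is the low-ability type's binding incentive-compatibility constraint; any s ≥ 5.2 sustains separation on that side.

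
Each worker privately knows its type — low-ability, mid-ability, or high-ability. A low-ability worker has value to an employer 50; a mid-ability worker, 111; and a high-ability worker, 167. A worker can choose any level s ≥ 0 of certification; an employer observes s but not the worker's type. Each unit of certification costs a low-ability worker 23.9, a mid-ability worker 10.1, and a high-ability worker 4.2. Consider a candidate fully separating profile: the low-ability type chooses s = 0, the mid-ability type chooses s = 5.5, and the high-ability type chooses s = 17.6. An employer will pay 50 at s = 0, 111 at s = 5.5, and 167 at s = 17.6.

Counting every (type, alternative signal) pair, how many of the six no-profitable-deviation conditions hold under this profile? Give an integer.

6

Low-ability (own payoff 50): to s=5.5 gives 111 − 23.9×5.5 = -20.45 → no gain ✓; to s=17.6 gives 167 − 23.9×17.6 = -253.64 → no gain ✓.
Mid-ability (own payoff 111 − 10.1×5.5 = 55.45): to s=0 gives 50 → no gain ✓; to s=17.6 gives 167 − 10.1×17.6 = -10.76 → no gain ✓.
High-ability (own payoff 167 − 4.2×17.6 = 93.08): to s=0 gives 50 → no gain ✓; to s=5.5 gives 111 − 4.2×5.5 = 87.9 → no gain ✓.
6 of the 6 constraints hold; this profile is a separating equilibrium.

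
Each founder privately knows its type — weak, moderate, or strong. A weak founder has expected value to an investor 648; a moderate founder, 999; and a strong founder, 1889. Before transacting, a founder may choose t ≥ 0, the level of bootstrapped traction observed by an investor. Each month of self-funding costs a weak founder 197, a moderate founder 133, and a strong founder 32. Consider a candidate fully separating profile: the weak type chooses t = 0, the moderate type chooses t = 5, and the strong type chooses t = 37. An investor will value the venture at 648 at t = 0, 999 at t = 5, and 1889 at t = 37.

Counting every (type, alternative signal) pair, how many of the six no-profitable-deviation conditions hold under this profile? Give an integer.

Moderate (own payoff 999 − 133×5 = 334): to t=0 gives 648 → profitable ✗; to t=37 gives 1889 − 133×37 = -3032 → no gain ✓.
Strong (own payoff 1889 − 32×37 = 705): to t=0 gives 648 → no gain ✓; to t=5 gives 999 − 32×5 = 839 → profitable ✗.
Weak (own payoff 648): to t=5 gives 999 − 197×5 = 14 → no gain ✓; to t=37 gives 1889 − 197×37 = -5400 → no gain ✓.
4 of the 6 constraints hold; not an equilibrium.

4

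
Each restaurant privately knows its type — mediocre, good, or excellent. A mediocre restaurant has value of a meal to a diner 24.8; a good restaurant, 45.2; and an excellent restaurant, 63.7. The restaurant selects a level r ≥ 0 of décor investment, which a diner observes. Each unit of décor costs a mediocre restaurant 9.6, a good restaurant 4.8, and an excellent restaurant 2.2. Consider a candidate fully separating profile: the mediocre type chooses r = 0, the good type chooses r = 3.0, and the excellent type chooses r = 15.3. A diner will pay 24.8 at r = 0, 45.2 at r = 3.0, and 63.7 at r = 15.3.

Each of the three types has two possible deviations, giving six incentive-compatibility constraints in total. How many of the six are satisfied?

5

Mediocre (own payoff 24.8): to r=3.0 gives 45.2 − 9.6×3.0 = 16.4 → no gain ✓; to r=15.3 gives 63.7 − 9.6×15.3 = -83.18 → no gain ✓.
Good (own payoff 45.2 − 4.8×3.0 = 30.8): to r=0 gives 24.8 → no gain ✓; to r=15.3 gives 63.7 − 4.8×15.3 = -9.74 → no gain ✓.
Excellent (own payoff 63.7 − 2.2×15.3 = 30.04): to r=0 gives 24.8 → no gain ✓; to r=3.0 gives 45.2 − 2.2×3.0 = 38.6 → profitable ✗.
5 of the 6 constraints hold; not an equilibrium.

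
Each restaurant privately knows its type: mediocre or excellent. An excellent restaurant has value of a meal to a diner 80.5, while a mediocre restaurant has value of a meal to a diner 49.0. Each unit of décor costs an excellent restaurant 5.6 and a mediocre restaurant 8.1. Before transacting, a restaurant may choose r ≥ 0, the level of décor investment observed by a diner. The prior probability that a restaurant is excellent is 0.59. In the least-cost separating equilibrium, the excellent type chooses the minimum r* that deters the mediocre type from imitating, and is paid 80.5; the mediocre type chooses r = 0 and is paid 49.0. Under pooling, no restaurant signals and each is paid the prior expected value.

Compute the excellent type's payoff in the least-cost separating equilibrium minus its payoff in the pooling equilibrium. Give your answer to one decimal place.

-8.9

Least-cost separating signal: r* solves 49.0 = 80.5 − 8.1·r*, so r* = (80.5 − 49.0)/8.1 ≈ 3.8889.
Excellent type's separating payoff: 80.5 − 5.6 × r* = 80.5 − 5.6 × (80.5 − 49.0)/8.1 = 80.5 − 176.4/8.1 ≈ 58.722.
Pooling payoff: 0.59 × 80.5 + 0.41 × 49.0 = 67.585.
Difference: 58.722 − 67.585 = -8.863, i.e. -8.9 to one decimal place.
The excellent type would prefer the pooling outcome.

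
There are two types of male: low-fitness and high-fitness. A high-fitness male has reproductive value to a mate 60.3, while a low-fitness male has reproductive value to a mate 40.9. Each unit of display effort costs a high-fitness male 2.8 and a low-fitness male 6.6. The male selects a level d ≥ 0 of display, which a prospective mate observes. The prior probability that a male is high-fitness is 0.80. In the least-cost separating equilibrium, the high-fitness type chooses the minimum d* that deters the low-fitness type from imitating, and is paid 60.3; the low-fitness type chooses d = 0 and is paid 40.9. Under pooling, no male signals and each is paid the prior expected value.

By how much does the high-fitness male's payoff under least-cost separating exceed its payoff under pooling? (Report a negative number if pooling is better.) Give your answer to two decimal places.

-4.35

Least-cost separating signal: d* solves 40.9 = 60.3 − 6.6·d*, so d* = (60.3 − 40.9)/6.6 ≈ 2.9394.
High-fitness type's separating payoff: 60.3 − 2.8 × d* = 60.3 − 2.8 × (60.3 − 40.9)/6.6 = 60.3 − 54.32/6.6 ≈ 52.0697.
Pooling payoff: 0.80 × 60.3 + 0.20 × 40.9 = 56.42.
Difference: 52.0697 − 56.42 = -4.3503, i.e. -4.35 to two decimal places.
The high-fitness type would prefer the pooling outcome.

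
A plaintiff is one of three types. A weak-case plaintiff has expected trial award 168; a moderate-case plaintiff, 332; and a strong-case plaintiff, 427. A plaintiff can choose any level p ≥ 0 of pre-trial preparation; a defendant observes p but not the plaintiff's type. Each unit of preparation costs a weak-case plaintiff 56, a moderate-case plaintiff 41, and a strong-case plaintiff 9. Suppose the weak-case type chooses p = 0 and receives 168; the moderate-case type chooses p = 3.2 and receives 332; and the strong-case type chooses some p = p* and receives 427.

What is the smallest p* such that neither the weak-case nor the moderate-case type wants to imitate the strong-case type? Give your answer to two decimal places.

Weak-case type (on-path payoff 168) won't mimic when 168 ≥ 427 − 56·p*, i.e. p* ≥ 4.63.
Moderate-case type (on-path payoff 332 − 41×3.2 = 200.8) won't mimic when 200.8 ≥ 427 − 41·p*, i.e. p* ≥ 5.52.
Both must hold, so p* = max(4.63, 5.52) = 5.52. The moderate-case type's constraint binds.

5.52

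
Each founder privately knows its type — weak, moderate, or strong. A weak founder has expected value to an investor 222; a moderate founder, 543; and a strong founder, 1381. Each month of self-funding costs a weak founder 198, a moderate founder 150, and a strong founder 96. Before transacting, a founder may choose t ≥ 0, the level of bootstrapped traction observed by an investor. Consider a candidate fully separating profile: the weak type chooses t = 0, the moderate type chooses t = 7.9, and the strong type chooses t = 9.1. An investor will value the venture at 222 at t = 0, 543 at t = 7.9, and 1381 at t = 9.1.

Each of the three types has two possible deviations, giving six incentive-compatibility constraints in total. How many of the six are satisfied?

Strong (own payoff 1381 − 96×9.1 = 507.4): to t=0 gives 222 → no gain ✓; to t=7.9 gives 543 − 96×7.9 = -215.4 → no gain ✓.
Moderate (own payoff 543 − 150×7.9 = -642): to t=0 gives 222 → profitable ✗; to t=9.1 gives 1381 − 150×9.1 = 16 → profitable ✗.
Weak (own payoff 222): to t=7.9 gives 543 − 198×7.9 = -1021.2 → no gain ✓; to t=9.1 gives 1381 − 198×9.1 = -420.8 → no gain ✓.
4 of the 6 constraints hold; not an equilibrium.

4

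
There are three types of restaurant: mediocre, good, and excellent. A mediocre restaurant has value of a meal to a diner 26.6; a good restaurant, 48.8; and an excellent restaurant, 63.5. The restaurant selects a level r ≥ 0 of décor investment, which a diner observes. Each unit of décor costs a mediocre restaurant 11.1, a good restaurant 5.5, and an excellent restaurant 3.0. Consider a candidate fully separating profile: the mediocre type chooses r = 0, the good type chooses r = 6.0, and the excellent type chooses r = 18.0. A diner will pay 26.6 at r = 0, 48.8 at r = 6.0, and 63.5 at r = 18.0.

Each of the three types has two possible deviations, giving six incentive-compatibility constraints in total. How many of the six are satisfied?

Excellent (own payoff 63.5 − 3.0×18.0 = 9.5): to r=0 gives 26.6 → profitable ✗; to r=6.0 gives 48.8 − 3.0×6.0 = 30.8 → profitable ✗.
Mediocre (own payoff 26.6): to r=6.0 gives 48.8 − 11.1×6.0 = -17.8 → no gain ✓; to r=18.0 gives 63.5 − 11.1×18.0 = -136.3 → no gain ✓.
Good (own payoff 48.8 − 5.5×6.0 = 15.8): to r=0 gives 26.6 → profitable ✗; to r=18.0 gives 63.5 − 5.5×18.0 = -35.5 → no gain ✓.
3 of the 6 constraints hold; not an equilibrium.

3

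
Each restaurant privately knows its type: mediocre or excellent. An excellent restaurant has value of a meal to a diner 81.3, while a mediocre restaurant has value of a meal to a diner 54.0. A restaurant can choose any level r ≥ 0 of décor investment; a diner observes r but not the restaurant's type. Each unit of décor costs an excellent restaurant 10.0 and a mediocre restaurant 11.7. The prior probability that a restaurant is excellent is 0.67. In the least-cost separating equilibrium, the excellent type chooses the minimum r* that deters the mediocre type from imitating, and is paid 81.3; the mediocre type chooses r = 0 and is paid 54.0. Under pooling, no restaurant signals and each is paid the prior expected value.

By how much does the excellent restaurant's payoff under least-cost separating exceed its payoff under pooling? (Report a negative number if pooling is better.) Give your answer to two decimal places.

Least-cost separating signal: r* solves 54.0 = 81.3 − 11.7·r*, so r* = (81.3 − 54.0)/11.7 ≈ 2.3333.
Excellent type's separating payoff: 81.3 − 10.0 × r* = 81.3 − 10.0 × (81.3 − 54.0)/11.7 = 81.3 − 273/11.7 ≈ 57.9667.
Pooling payoff: 0.67 × 81.3 + 0.33 × 54.0 = 72.291.
Difference: 57.9667 − 72.291 = -14.3243, i.e. -14.32 to two decimal places.
The excellent type would prefer the pooling outcome.

-14.32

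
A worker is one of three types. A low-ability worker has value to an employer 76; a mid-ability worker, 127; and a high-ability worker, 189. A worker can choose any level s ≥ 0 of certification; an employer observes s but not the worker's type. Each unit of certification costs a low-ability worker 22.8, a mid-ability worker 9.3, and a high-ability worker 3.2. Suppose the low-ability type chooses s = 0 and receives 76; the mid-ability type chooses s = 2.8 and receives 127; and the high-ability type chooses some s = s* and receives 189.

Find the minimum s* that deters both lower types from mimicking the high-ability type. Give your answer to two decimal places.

9.47

Mid-ability type (on-path payoff 127 − 9.3×2.8 = 100.96) won't mimic when 100.96 ≥ 189 − 9.3·s*, i.e. s* ≥ 9.47.
Low-ability type (on-path payoff 76) won't mimic when 76 ≥ 189 − 22.8·s*, i.e. s* ≥ 4.96.
Both must hold, so s* = max(4.96, 9.47) = 9.47. The mid-ability type's constraint binds.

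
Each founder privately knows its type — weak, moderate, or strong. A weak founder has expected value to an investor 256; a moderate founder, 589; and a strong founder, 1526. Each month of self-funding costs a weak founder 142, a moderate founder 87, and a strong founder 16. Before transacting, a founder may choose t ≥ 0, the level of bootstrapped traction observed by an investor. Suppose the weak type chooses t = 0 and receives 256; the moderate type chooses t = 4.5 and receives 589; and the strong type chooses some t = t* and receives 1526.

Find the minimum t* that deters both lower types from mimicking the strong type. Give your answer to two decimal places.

15.27

Moderate type (on-path payoff 589 − 87×4.5 = 197.5) won't mimic when 197.5 ≥ 1526 − 87·t*, i.e. t* ≥ 15.27.
Weak type (on-path payoff 256) won't mimic when 256 ≥ 1526 − 142·t*, i.e. t* ≥ 8.94.
Both must hold, so t* = max(8.94, 15.27) = 15.27. The moderate type's constraint binds.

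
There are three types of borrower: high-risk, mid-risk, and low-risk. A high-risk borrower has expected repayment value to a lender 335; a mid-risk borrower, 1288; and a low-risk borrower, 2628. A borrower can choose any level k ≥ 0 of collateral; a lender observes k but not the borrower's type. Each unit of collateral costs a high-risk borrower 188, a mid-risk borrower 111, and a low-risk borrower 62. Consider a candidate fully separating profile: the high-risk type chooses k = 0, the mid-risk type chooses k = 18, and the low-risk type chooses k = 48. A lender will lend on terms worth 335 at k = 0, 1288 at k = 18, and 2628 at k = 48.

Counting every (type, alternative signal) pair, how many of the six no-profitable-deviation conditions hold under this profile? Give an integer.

Low-risk (own payoff 2628 − 62×48 = -348): to k=0 gives 335 → profitable ✗; to k=18 gives 1288 − 62×18 = 172 → profitable ✗.
High-risk (own payoff 335): to k=18 gives 1288 − 188×18 = -2096 → no gain ✓; to k=48 gives 2628 − 188×48 = -6396 → no gain ✓.
Mid-risk (own payoff 1288 − 111×18 = -710): to k=0 gives 335 → profitable ✗; to k=48 gives 2628 − 111×48 = -2700 → no gain ✓.
3 of the 6 constraints hold; not an equilibrium.

3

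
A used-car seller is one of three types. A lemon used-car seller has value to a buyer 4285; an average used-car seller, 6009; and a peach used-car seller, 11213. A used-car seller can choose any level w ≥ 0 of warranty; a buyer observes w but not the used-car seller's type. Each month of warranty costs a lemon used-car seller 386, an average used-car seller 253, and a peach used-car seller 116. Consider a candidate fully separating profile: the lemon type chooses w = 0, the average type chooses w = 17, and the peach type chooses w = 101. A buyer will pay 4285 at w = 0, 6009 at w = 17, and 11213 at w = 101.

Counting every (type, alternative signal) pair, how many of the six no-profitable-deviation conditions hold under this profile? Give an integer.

3

Average (own payoff 6009 − 253×17 = 1708): to w=0 gives 4285 → profitable ✗; to w=101 gives 11213 − 253×101 = -14340 → no gain ✓.
Peach (own payoff 11213 − 116×101 = -503): to w=0 gives 4285 → profitable ✗; to w=17 gives 6009 − 116×17 = 4037 → profitable ✗.
Lemon (own payoff 4285): to w=17 gives 6009 − 386×17 = -553 → no gain ✓; to w=101 gives 11213 − 386×101 = -27773 → no gain ✓.
3 of the 6 constraints hold; not an equilibrium.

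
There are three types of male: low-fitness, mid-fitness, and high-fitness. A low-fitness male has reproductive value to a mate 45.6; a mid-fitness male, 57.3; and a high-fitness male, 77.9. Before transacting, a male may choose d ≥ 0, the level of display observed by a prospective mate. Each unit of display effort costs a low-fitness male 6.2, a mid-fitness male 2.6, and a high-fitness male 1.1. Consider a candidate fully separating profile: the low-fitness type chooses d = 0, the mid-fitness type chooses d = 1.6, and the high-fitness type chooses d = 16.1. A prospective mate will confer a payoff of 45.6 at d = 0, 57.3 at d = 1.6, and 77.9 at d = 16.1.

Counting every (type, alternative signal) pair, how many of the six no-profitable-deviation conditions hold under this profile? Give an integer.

High-fitness (own payoff 77.9 − 1.1×16.1 = 60.19): to d=0 gives 45.6 → no gain ✓; to d=1.6 gives 57.3 − 1.1×1.6 = 55.54 → no gain ✓.
Low-fitness (own payoff 45.6): to d=1.6 gives 57.3 − 6.2×1.6 = 47.38 → profitable ✗; to d=16.1 gives 77.9 − 6.2×16.1 = -21.92 → no gain ✓.
Mid-fitness (own payoff 57.3 − 2.6×1.6 = 53.14): to d=0 gives 45.6 → no gain ✓; to d=16.1 gives 77.9 − 2.6×16.1 = 36.04 → no gain ✓.
5 of the 6 constraints hold; not an equilibrium.

5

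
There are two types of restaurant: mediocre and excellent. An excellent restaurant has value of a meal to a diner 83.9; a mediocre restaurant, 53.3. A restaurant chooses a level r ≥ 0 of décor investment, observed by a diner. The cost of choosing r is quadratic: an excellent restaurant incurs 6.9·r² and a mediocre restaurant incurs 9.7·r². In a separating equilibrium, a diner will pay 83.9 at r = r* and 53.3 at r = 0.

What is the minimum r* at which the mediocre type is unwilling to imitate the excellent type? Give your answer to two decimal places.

1.78

The mediocre type at r = 0 receives 53.3; imitating at r* yields 83.9 − 9.7·r*².
Indifference: 53.3 = 83.9 − 9.7·r*², so r*² = (83.9 − 53.3) / 9.7 ≈ 3.1546.
r* = √3.1546 ≈ 1.78.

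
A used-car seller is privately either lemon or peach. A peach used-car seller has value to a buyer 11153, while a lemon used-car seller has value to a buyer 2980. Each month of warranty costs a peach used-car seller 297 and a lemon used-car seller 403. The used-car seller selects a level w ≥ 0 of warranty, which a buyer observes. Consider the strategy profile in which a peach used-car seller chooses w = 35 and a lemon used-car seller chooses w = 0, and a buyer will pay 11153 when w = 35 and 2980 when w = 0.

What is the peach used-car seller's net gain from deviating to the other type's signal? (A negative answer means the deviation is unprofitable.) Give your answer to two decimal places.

2222.00

Playing w = 35 the peach used-car seller receives 11153 − 297 × 35 = 758.
Deviating to w = 0 yields 2980 instead.
Gain from deviating: 2980 − 758 = 2222.00.
The gain is positive, so the peach type's incentive-compatibility constraint is violated — this profile is not a separating equilibrium.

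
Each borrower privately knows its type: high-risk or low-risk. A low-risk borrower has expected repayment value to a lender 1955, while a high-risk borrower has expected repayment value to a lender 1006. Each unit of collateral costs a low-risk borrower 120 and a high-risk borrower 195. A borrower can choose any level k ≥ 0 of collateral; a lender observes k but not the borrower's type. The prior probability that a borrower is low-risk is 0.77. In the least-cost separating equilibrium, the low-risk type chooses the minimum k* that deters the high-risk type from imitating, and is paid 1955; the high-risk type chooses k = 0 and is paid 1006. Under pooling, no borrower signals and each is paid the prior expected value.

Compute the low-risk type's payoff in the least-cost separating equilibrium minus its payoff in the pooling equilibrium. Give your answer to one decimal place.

Least-cost separating signal: k* solves 1006 = 1955 − 195·k*, so k* = (1955 − 1006)/195 ≈ 4.8667.
Low-risk type's separating payoff: 1955 − 120 × k* = 1955 − 120 × (1955 − 1006)/195 = 1955 − 113880/195 = 1371.
Pooling payoff: 0.77 × 1955 + 0.23 × 1006 = 1736.73.
Difference: 1371 − 1736.73 = -365.73, i.e. -365.7 to one decimal place.
The low-risk type would prefer the pooling outcome.

-365.7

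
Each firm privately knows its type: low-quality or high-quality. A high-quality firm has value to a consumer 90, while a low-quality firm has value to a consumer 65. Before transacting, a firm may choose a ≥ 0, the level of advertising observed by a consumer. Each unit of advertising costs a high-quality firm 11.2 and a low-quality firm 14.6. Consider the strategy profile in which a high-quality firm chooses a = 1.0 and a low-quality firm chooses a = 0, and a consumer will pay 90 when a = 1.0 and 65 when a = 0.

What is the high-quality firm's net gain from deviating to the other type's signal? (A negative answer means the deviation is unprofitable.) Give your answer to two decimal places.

Playing a = 1.0 the high-quality firm receives 90 − 11.2 × 1.0 = 78.8.
Deviating to a = 0 yields 65 instead.
Gain from deviating: 65 − 78.8 = -13.80.
The gain is negative, so the high-quality type's incentive-compatibility constraint is satisfied.

-13.80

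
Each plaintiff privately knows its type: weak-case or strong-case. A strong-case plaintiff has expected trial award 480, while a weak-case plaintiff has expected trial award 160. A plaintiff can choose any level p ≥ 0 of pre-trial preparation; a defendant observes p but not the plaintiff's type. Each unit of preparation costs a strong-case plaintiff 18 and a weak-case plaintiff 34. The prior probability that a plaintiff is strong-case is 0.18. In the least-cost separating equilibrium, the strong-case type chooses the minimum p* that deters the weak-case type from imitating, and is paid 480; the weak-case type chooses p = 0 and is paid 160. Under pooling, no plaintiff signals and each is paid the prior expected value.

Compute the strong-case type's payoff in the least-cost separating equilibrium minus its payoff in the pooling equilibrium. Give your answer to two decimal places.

92.99

Least-cost separating signal: p* solves 160 = 480 − 34·p*, so p* = (480 − 160)/34 ≈ 9.4118.
Strong-case type's separating payoff: 480 − 18 × p* = 480 − 18 × (480 − 160)/34 = 480 − 5760/34 ≈ 310.5882.
Pooling payoff: 0.18 × 480 + 0.82 × 160 = 217.6.
Difference: 310.5882 − 217.6 = 92.9882, i.e. 92.99 to two decimal places.
The strong-case type prefers to separate.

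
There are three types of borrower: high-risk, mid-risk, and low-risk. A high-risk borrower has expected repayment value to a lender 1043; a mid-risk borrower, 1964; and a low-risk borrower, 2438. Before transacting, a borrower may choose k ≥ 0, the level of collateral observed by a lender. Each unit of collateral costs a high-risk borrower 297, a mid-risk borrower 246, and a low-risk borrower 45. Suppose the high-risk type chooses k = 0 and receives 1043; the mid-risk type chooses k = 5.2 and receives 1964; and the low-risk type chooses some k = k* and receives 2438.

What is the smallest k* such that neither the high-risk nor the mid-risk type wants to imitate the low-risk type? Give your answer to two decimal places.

7.13

Mid-risk type (on-path payoff 1964 − 246×5.2 = 684.8) won't mimic when 684.8 ≥ 2438 − 246·k*, i.e. k* ≥ 7.13.
High-risk type (on-path payoff 1043) won't mimic when 1043 ≥ 2438 − 297·k*, i.e. k* ≥ 4.70.
Both must hold, so k* = max(4.70, 7.13) = 7.13. The mid-risk type's constraint binds.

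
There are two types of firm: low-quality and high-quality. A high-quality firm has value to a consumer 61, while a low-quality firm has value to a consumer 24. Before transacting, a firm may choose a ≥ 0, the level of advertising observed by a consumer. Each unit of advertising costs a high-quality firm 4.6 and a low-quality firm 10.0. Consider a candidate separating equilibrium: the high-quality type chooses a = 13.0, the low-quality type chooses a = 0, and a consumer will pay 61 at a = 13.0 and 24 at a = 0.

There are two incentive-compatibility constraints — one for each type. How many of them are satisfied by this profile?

Low-quality type: stay at 0 → 24; mimic → 61 − 10.0 × 13.0 = -69. IC holds (24 ≥ -69).
High-quality type: signal → 61 − 4.6 × 13.0 = 1.2; deviate to 0 → 24. IC fails (1.2 < 24).
1 of 2 constraints hold, so this profile is not an equilibrium.

1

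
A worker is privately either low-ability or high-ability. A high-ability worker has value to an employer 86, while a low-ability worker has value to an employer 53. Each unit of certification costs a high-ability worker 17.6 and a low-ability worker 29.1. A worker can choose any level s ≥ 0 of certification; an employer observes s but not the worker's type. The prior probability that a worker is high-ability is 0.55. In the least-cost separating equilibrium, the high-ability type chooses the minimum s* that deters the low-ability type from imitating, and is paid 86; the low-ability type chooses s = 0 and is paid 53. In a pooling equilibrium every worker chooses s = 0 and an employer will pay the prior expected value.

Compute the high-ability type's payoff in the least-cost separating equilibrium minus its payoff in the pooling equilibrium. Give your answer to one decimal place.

-5.1

Least-cost separating signal: s* solves 53 = 86 − 29.1·s*, so s* = (86 − 53)/29.1 ≈ 1.1340.
High-ability type's separating payoff: 86 − 17.6 × s* = 86 − 17.6 × (86 − 53)/29.1 = 86 − 580.8/29.1 ≈ 66.041.
Pooling payoff: 0.55 × 86 + 0.45 × 53 = 71.15.
Difference: 66.041 − 71.15 = -5.109, i.e. -5.1 to one decimal place.
The high-ability type would prefer the pooling outcome.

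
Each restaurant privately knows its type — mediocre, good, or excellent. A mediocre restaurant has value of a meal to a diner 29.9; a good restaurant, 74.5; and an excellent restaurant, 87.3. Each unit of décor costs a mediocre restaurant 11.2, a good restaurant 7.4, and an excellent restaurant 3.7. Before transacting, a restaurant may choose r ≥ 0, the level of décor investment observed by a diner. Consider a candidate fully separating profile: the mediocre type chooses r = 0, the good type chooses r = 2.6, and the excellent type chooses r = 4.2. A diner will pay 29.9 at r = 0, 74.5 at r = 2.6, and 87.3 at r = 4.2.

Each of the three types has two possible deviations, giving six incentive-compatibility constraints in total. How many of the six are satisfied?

3

Excellent (own payoff 87.3 − 3.7×4.2 = 71.76): to r=0 gives 29.9 → no gain ✓; to r=2.6 gives 74.5 − 3.7×2.6 = 64.88 → no gain ✓.
Mediocre (own payoff 29.9): to r=2.6 gives 74.5 − 11.2×2.6 = 45.38 → profitable ✗; to r=4.2 gives 87.3 − 11.2×4.2 = 40.26 → profitable ✗.
Good (own payoff 74.5 − 7.4×2.6 = 55.26): to r=0 gives 29.9 → no gain ✓; to r=4.2 gives 87.3 − 7.4×4.2 = 56.22 → profitable ✗.
3 of the 6 constraints hold; not an equilibrium.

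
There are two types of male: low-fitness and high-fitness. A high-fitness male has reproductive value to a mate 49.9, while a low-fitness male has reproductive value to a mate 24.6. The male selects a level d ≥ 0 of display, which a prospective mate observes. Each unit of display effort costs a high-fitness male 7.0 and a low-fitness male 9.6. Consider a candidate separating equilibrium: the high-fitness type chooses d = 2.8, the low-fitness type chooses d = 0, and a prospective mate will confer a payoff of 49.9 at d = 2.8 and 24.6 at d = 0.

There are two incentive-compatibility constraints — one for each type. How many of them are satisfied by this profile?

Low-fitness type: stay at 0 → 24.6; mimic → 49.9 − 9.6 × 2.8 = 23.02. IC holds (24.6 ≥ 23.02).
High-fitness type: signal → 49.9 − 7.0 × 2.8 = 30.3; deviate to 0 → 24.6. IC holds (30.3 ≥ 24.6).
2 of 2 constraints hold, so this is a separating equilibrium.

2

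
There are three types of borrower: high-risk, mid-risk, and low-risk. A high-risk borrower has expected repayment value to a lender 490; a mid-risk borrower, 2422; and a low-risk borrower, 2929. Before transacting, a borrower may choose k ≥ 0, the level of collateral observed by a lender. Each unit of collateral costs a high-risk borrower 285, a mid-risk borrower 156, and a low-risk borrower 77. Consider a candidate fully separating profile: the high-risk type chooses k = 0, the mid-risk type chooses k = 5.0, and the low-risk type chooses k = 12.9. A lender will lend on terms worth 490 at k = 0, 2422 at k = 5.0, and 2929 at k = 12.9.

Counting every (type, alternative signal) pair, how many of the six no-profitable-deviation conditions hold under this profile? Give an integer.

4

High-risk (own payoff 490): to k=5.0 gives 2422 − 285×5.0 = 997 → profitable ✗; to k=12.9 gives 2929 − 285×12.9 = -747.5 → no gain ✓.
Mid-risk (own payoff 2422 − 156×5.0 = 1642): to k=0 gives 490 → no gain ✓; to k=12.9 gives 2929 − 156×12.9 = 916.6 → no gain ✓.
Low-risk (own payoff 2929 − 77×12.9 = 1935.7): to k=0 gives 490 → no gain ✓; to k=5.0 gives 2422 − 77×5.0 = 2037 → profitable ✗.
4 of the 6 constraints hold; not an equilibrium.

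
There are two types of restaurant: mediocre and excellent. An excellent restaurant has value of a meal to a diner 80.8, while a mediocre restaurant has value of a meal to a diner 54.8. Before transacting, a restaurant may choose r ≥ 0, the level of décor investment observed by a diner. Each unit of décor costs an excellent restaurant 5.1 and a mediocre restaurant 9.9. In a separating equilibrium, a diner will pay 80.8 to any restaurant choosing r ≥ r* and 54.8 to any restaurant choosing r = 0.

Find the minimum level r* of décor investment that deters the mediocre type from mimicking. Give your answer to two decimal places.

A mediocre restaurant choosing r = 0 receives 54.8.
Imitating at r* instead would pay 80.8 at cost 9.9·r*, netting 80.8 − 9.9·r*.
Indifference: 54.8 = 80.8 − 9.9·r*, so r* = (80.8 − 54.8) / 9.9 ≈ 2.63.
This is the mediocre type's binding incentive-compatibility constraint; any r ≥ 2.63 sustains separation on that side.

2.63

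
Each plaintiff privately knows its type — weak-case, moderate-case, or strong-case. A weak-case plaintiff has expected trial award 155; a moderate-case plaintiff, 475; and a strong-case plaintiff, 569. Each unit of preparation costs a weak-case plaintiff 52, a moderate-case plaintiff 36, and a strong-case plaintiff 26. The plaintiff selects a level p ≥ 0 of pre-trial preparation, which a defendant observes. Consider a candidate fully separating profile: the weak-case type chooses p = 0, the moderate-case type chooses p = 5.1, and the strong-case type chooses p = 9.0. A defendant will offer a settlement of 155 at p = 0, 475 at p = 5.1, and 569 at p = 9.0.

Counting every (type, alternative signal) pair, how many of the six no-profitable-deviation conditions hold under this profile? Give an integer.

Moderate-case (own payoff 475 − 36×5.1 = 291.4): to p=0 gives 155 → no gain ✓; to p=9.0 gives 569 − 36×9.0 = 245 → no gain ✓.
Strong-case (own payoff 569 − 26×9.0 = 335): to p=0 gives 155 → no gain ✓; to p=5.1 gives 475 − 26×5.1 = 342.4 → profitable ✗.
Weak-case (own payoff 155): to p=5.1 gives 475 − 52×5.1 = 209.8 → profitable ✗; to p=9.0 gives 569 − 52×9.0 = 101 → no gain ✓.
4 of the 6 constraints hold; not an equilibrium.

4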